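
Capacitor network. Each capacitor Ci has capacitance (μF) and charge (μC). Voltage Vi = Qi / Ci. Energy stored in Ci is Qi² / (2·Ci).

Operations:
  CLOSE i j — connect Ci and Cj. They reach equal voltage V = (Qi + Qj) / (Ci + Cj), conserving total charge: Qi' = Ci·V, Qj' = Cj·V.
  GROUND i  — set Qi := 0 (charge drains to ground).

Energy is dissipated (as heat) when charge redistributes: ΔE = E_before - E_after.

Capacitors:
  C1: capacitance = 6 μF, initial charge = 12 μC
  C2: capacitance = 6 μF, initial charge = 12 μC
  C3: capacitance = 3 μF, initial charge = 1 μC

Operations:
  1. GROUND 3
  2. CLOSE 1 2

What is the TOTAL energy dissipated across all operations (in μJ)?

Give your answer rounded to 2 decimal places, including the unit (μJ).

Initial: C1(6μF, Q=12μC, V=2.00V), C2(6μF, Q=12μC, V=2.00V), C3(3μF, Q=1μC, V=0.33V)
Op 1: GROUND 3: Q3=0; energy lost=0.167
Op 2: CLOSE 1-2: Q_total=24.00, C_total=12.00, V=2.00; Q1=12.00, Q2=12.00; dissipated=0.000
Total dissipated: 0.167 μJ

Answer: 0.17 μJ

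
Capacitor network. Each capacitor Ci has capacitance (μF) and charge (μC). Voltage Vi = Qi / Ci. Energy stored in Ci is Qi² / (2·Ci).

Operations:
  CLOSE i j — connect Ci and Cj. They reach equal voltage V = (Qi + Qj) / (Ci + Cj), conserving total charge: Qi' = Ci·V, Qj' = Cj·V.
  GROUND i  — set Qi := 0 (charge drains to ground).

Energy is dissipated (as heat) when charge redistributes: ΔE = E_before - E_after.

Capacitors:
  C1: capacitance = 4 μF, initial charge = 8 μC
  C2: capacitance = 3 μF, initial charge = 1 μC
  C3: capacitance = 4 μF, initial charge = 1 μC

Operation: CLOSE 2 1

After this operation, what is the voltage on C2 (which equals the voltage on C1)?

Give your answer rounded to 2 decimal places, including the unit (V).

Answer: 1.29 V

Derivation:
Initial: C1(4μF, Q=8μC, V=2.00V), C2(3μF, Q=1μC, V=0.33V), C3(4μF, Q=1μC, V=0.25V)
Op 1: CLOSE 2-1: Q_total=9.00, C_total=7.00, V=1.29; Q2=3.86, Q1=5.14; dissipated=2.381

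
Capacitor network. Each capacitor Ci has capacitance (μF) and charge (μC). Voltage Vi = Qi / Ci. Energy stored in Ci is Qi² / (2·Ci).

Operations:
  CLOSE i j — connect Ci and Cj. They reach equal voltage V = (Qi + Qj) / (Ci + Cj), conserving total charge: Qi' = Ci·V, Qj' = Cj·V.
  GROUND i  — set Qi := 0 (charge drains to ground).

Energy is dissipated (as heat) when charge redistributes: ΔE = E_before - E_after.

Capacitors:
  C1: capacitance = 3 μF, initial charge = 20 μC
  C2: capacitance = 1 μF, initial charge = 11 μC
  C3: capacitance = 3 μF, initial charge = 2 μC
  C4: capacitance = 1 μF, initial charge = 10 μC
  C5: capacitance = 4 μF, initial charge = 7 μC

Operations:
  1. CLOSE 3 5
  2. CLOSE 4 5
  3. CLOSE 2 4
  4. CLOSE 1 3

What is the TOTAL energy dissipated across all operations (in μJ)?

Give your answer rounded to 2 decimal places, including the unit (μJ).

Initial: C1(3μF, Q=20μC, V=6.67V), C2(1μF, Q=11μC, V=11.00V), C3(3μF, Q=2μC, V=0.67V), C4(1μF, Q=10μC, V=10.00V), C5(4μF, Q=7μC, V=1.75V)
Op 1: CLOSE 3-5: Q_total=9.00, C_total=7.00, V=1.29; Q3=3.86, Q5=5.14; dissipated=1.006
Op 2: CLOSE 4-5: Q_total=15.14, C_total=5.00, V=3.03; Q4=3.03, Q5=12.11; dissipated=30.376
Op 3: CLOSE 2-4: Q_total=14.03, C_total=2.00, V=7.01; Q2=7.01, Q4=7.01; dissipated=15.886
Op 4: CLOSE 1-3: Q_total=23.86, C_total=6.00, V=3.98; Q1=11.93, Q3=11.93; dissipated=21.716
Total dissipated: 68.983 μJ

Answer: 68.98 μJ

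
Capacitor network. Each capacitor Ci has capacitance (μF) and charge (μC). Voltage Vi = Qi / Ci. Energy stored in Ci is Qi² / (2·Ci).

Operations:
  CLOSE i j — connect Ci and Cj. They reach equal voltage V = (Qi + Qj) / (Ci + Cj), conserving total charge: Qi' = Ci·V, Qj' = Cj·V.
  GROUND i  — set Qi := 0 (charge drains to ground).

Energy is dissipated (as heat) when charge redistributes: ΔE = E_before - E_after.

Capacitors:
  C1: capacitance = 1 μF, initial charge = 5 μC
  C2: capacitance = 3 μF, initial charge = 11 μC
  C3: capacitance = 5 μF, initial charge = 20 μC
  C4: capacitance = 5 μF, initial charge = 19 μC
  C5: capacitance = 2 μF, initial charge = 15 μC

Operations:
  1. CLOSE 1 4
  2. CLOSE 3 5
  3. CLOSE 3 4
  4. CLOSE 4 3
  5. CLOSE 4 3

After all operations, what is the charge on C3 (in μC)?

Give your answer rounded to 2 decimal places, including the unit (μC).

Answer: 22.50 μC

Derivation:
Initial: C1(1μF, Q=5μC, V=5.00V), C2(3μF, Q=11μC, V=3.67V), C3(5μF, Q=20μC, V=4.00V), C4(5μF, Q=19μC, V=3.80V), C5(2μF, Q=15μC, V=7.50V)
Op 1: CLOSE 1-4: Q_total=24.00, C_total=6.00, V=4.00; Q1=4.00, Q4=20.00; dissipated=0.600
Op 2: CLOSE 3-5: Q_total=35.00, C_total=7.00, V=5.00; Q3=25.00, Q5=10.00; dissipated=8.750
Op 3: CLOSE 3-4: Q_total=45.00, C_total=10.00, V=4.50; Q3=22.50, Q4=22.50; dissipated=1.250
Op 4: CLOSE 4-3: Q_total=45.00, C_total=10.00, V=4.50; Q4=22.50, Q3=22.50; dissipated=0.000
Op 5: CLOSE 4-3: Q_total=45.00, C_total=10.00, V=4.50; Q4=22.50, Q3=22.50; dissipated=0.000
Final charges: Q1=4.00, Q2=11.00, Q3=22.50, Q4=22.50, Q5=10.00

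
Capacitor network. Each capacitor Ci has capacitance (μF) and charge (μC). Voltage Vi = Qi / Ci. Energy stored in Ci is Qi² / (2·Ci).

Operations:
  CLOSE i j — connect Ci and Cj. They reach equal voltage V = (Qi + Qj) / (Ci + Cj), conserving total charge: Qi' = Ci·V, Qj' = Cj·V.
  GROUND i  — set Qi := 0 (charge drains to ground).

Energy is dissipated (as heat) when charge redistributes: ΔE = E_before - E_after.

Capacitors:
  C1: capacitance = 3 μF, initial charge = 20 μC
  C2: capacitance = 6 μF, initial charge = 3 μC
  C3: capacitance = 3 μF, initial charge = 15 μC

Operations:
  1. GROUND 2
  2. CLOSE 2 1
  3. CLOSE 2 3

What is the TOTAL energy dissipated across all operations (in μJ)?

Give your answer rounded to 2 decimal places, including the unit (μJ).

Initial: C1(3μF, Q=20μC, V=6.67V), C2(6μF, Q=3μC, V=0.50V), C3(3μF, Q=15μC, V=5.00V)
Op 1: GROUND 2: Q2=0; energy lost=0.750
Op 2: CLOSE 2-1: Q_total=20.00, C_total=9.00, V=2.22; Q2=13.33, Q1=6.67; dissipated=44.444
Op 3: CLOSE 2-3: Q_total=28.33, C_total=9.00, V=3.15; Q2=18.89, Q3=9.44; dissipated=7.716
Total dissipated: 52.910 μJ

Answer: 52.91 μJ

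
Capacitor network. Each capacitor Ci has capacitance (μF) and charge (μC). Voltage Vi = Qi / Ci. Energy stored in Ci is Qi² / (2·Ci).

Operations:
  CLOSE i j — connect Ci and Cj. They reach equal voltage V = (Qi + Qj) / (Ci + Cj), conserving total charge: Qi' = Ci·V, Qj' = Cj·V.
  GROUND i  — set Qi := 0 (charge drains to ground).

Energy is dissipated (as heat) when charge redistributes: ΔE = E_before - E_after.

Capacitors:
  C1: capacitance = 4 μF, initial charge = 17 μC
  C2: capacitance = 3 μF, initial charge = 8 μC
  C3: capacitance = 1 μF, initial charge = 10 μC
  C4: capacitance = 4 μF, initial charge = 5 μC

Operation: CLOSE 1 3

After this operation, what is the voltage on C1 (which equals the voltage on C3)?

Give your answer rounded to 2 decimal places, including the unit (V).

Initial: C1(4μF, Q=17μC, V=4.25V), C2(3μF, Q=8μC, V=2.67V), C3(1μF, Q=10μC, V=10.00V), C4(4μF, Q=5μC, V=1.25V)
Op 1: CLOSE 1-3: Q_total=27.00, C_total=5.00, V=5.40; Q1=21.60, Q3=5.40; dissipated=13.225

Answer: 5.40 V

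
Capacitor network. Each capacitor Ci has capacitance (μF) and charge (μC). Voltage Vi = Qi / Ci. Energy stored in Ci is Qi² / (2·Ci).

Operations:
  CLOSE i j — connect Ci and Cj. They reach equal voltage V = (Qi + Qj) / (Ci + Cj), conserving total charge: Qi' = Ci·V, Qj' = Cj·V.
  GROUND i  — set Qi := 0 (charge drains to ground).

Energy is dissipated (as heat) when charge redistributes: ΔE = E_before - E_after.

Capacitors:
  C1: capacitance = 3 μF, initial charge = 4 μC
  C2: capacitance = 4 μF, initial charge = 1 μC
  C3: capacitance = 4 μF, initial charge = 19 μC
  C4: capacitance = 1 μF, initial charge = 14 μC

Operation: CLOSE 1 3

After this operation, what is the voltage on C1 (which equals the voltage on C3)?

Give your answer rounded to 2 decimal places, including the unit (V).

Initial: C1(3μF, Q=4μC, V=1.33V), C2(4μF, Q=1μC, V=0.25V), C3(4μF, Q=19μC, V=4.75V), C4(1μF, Q=14μC, V=14.00V)
Op 1: CLOSE 1-3: Q_total=23.00, C_total=7.00, V=3.29; Q1=9.86, Q3=13.14; dissipated=10.006

Answer: 3.29 V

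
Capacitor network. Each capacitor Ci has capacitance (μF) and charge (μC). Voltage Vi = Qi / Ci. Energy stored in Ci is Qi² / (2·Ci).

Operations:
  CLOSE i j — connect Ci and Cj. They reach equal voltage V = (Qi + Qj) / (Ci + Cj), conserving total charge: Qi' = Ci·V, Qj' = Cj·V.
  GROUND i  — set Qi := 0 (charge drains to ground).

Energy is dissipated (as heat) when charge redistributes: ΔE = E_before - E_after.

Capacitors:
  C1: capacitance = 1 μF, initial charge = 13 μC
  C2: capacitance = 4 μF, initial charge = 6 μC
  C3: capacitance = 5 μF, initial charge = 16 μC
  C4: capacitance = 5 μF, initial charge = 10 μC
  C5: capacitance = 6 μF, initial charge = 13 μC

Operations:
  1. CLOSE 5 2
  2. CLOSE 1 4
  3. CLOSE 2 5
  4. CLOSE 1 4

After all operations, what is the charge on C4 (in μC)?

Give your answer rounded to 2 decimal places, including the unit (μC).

Answer: 19.17 μC

Derivation:
Initial: C1(1μF, Q=13μC, V=13.00V), C2(4μF, Q=6μC, V=1.50V), C3(5μF, Q=16μC, V=3.20V), C4(5μF, Q=10μC, V=2.00V), C5(6μF, Q=13μC, V=2.17V)
Op 1: CLOSE 5-2: Q_total=19.00, C_total=10.00, V=1.90; Q5=11.40, Q2=7.60; dissipated=0.533
Op 2: CLOSE 1-4: Q_total=23.00, C_total=6.00, V=3.83; Q1=3.83, Q4=19.17; dissipated=50.417
Op 3: CLOSE 2-5: Q_total=19.00, C_total=10.00, V=1.90; Q2=7.60, Q5=11.40; dissipated=0.000
Op 4: CLOSE 1-4: Q_total=23.00, C_total=6.00, V=3.83; Q1=3.83, Q4=19.17; dissipated=0.000
Final charges: Q1=3.83, Q2=7.60, Q3=16.00, Q4=19.17, Q5=11.40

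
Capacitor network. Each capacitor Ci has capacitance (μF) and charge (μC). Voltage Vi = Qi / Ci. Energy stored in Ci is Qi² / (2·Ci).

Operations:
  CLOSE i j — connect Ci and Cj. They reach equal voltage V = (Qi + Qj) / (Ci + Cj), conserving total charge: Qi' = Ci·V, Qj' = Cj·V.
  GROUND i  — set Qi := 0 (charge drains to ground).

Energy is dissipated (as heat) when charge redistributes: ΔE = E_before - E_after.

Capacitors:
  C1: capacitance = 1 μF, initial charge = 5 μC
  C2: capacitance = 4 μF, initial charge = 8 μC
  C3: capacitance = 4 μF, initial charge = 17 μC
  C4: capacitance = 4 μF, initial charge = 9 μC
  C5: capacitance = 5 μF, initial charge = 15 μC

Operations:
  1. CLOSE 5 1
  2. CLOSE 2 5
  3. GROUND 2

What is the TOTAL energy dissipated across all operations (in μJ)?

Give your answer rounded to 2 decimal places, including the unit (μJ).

Answer: 18.67 μJ

Derivation:
Initial: C1(1μF, Q=5μC, V=5.00V), C2(4μF, Q=8μC, V=2.00V), C3(4μF, Q=17μC, V=4.25V), C4(4μF, Q=9μC, V=2.25V), C5(5μF, Q=15μC, V=3.00V)
Op 1: CLOSE 5-1: Q_total=20.00, C_total=6.00, V=3.33; Q5=16.67, Q1=3.33; dissipated=1.667
Op 2: CLOSE 2-5: Q_total=24.67, C_total=9.00, V=2.74; Q2=10.96, Q5=13.70; dissipated=1.975
Op 3: GROUND 2: Q2=0; energy lost=15.023
Total dissipated: 18.665 μJ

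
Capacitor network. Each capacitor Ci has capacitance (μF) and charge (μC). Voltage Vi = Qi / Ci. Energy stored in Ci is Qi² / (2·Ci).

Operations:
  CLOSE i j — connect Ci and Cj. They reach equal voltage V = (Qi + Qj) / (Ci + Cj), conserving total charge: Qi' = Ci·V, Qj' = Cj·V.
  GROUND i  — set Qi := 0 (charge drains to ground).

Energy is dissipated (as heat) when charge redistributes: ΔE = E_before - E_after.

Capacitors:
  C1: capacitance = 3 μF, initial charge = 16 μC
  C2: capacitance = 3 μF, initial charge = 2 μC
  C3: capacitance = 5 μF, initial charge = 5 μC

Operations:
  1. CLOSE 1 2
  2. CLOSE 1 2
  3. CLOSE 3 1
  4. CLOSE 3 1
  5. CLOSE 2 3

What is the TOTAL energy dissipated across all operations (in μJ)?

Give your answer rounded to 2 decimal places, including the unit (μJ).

Initial: C1(3μF, Q=16μC, V=5.33V), C2(3μF, Q=2μC, V=0.67V), C3(5μF, Q=5μC, V=1.00V)
Op 1: CLOSE 1-2: Q_total=18.00, C_total=6.00, V=3.00; Q1=9.00, Q2=9.00; dissipated=16.333
Op 2: CLOSE 1-2: Q_total=18.00, C_total=6.00, V=3.00; Q1=9.00, Q2=9.00; dissipated=0.000
Op 3: CLOSE 3-1: Q_total=14.00, C_total=8.00, V=1.75; Q3=8.75, Q1=5.25; dissipated=3.750
Op 4: CLOSE 3-1: Q_total=14.00, C_total=8.00, V=1.75; Q3=8.75, Q1=5.25; dissipated=0.000
Op 5: CLOSE 2-3: Q_total=17.75, C_total=8.00, V=2.22; Q2=6.66, Q3=11.09; dissipated=1.465
Total dissipated: 21.548 μJ

Answer: 21.55 μJ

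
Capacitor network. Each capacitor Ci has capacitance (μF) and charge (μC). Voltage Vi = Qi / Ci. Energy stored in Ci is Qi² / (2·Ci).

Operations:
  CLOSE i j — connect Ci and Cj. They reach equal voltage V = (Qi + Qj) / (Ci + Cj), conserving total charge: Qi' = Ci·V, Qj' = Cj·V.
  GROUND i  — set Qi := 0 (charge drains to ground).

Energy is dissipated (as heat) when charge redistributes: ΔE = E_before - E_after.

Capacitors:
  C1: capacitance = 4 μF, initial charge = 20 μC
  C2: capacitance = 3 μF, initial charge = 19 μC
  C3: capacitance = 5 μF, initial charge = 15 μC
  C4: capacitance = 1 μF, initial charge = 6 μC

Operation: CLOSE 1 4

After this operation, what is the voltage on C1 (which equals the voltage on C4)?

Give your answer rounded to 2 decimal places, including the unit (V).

Answer: 5.20 V

Derivation:
Initial: C1(4μF, Q=20μC, V=5.00V), C2(3μF, Q=19μC, V=6.33V), C3(5μF, Q=15μC, V=3.00V), C4(1μF, Q=6μC, V=6.00V)
Op 1: CLOSE 1-4: Q_total=26.00, C_total=5.00, V=5.20; Q1=20.80, Q4=5.20; dissipated=0.400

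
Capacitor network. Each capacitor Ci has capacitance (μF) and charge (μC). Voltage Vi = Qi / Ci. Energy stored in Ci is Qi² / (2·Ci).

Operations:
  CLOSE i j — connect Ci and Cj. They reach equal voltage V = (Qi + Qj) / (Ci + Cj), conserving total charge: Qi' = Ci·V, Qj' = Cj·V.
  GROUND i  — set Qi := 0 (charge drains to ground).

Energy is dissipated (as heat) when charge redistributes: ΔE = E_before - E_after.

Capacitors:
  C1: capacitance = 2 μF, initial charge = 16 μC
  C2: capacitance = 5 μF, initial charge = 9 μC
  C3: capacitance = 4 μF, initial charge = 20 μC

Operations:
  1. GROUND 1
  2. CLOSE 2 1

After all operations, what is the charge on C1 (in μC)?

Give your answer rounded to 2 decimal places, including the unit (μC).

Initial: C1(2μF, Q=16μC, V=8.00V), C2(5μF, Q=9μC, V=1.80V), C3(4μF, Q=20μC, V=5.00V)
Op 1: GROUND 1: Q1=0; energy lost=64.000
Op 2: CLOSE 2-1: Q_total=9.00, C_total=7.00, V=1.29; Q2=6.43, Q1=2.57; dissipated=2.314
Final charges: Q1=2.57, Q2=6.43, Q3=20.00

Answer: 2.57 μC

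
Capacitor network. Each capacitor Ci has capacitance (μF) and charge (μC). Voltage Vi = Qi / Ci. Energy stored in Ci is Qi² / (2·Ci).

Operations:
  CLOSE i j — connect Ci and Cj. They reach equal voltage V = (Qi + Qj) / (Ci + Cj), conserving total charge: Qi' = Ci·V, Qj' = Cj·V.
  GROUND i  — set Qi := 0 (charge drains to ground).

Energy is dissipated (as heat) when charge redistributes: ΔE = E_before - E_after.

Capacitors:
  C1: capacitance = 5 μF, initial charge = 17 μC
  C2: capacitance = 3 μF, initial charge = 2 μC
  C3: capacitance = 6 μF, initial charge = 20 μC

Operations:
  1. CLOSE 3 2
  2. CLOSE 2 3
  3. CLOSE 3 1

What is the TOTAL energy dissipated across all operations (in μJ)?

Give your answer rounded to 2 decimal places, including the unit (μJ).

Answer: 8.36 μJ

Derivation:
Initial: C1(5μF, Q=17μC, V=3.40V), C2(3μF, Q=2μC, V=0.67V), C3(6μF, Q=20μC, V=3.33V)
Op 1: CLOSE 3-2: Q_total=22.00, C_total=9.00, V=2.44; Q3=14.67, Q2=7.33; dissipated=7.111
Op 2: CLOSE 2-3: Q_total=22.00, C_total=9.00, V=2.44; Q2=7.33, Q3=14.67; dissipated=0.000
Op 3: CLOSE 3-1: Q_total=31.67, C_total=11.00, V=2.88; Q3=17.27, Q1=14.39; dissipated=1.245
Total dissipated: 8.356 μJ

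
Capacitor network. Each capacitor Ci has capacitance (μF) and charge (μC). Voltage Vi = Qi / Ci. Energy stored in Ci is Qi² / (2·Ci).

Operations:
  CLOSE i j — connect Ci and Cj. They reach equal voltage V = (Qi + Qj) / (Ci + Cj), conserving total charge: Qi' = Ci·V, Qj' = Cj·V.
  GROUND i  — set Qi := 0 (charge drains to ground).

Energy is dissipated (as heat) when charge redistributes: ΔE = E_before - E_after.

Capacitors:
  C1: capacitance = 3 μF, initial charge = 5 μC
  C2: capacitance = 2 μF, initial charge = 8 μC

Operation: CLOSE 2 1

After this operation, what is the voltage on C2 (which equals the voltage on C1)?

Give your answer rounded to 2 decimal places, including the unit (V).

Initial: C1(3μF, Q=5μC, V=1.67V), C2(2μF, Q=8μC, V=4.00V)
Op 1: CLOSE 2-1: Q_total=13.00, C_total=5.00, V=2.60; Q2=5.20, Q1=7.80; dissipated=3.267

Answer: 2.60 V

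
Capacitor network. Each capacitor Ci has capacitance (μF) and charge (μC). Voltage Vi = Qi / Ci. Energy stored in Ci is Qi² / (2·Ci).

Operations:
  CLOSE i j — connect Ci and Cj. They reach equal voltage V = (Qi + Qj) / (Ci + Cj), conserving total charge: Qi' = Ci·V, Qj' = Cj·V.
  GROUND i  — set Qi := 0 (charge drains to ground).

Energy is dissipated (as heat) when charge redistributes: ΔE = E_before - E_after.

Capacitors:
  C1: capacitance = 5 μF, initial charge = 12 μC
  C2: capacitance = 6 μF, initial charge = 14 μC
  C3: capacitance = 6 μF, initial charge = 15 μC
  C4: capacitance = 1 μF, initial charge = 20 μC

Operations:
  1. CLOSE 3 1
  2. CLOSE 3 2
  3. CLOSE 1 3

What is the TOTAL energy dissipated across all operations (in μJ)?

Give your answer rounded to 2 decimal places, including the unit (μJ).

Answer: 0.04 μJ

Derivation:
Initial: C1(5μF, Q=12μC, V=2.40V), C2(6μF, Q=14μC, V=2.33V), C3(6μF, Q=15μC, V=2.50V), C4(1μF, Q=20μC, V=20.00V)
Op 1: CLOSE 3-1: Q_total=27.00, C_total=11.00, V=2.45; Q3=14.73, Q1=12.27; dissipated=0.014
Op 2: CLOSE 3-2: Q_total=28.73, C_total=12.00, V=2.39; Q3=14.36, Q2=14.36; dissipated=0.022
Op 3: CLOSE 1-3: Q_total=26.64, C_total=11.00, V=2.42; Q1=12.11, Q3=14.53; dissipated=0.005
Total dissipated: 0.041 μJ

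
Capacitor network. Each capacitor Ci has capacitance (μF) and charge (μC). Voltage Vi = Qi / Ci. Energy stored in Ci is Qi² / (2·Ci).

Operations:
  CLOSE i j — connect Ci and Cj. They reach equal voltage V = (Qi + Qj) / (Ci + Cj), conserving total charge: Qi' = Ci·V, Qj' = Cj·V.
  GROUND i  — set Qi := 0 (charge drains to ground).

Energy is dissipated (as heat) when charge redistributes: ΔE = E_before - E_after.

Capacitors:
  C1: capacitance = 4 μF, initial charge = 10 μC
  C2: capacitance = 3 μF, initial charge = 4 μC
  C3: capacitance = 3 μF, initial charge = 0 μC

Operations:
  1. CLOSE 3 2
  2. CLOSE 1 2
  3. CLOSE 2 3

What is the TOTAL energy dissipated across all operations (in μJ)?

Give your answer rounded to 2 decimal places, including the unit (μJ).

Initial: C1(4μF, Q=10μC, V=2.50V), C2(3μF, Q=4μC, V=1.33V), C3(3μF, Q=0μC, V=0.00V)
Op 1: CLOSE 3-2: Q_total=4.00, C_total=6.00, V=0.67; Q3=2.00, Q2=2.00; dissipated=1.333
Op 2: CLOSE 1-2: Q_total=12.00, C_total=7.00, V=1.71; Q1=6.86, Q2=5.14; dissipated=2.881
Op 3: CLOSE 2-3: Q_total=7.14, C_total=6.00, V=1.19; Q2=3.57, Q3=3.57; dissipated=0.823
Total dissipated: 5.037 μJ

Answer: 5.04 μJ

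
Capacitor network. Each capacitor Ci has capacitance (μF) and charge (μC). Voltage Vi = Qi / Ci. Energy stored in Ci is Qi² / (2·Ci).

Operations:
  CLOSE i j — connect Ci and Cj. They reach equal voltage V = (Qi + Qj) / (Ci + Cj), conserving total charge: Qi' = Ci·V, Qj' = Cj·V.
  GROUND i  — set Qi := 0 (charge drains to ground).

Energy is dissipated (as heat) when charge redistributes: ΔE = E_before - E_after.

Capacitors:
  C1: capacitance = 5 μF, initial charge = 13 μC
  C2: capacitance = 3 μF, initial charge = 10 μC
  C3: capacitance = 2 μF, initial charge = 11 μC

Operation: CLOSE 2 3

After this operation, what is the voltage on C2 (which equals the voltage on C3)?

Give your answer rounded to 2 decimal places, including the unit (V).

Initial: C1(5μF, Q=13μC, V=2.60V), C2(3μF, Q=10μC, V=3.33V), C3(2μF, Q=11μC, V=5.50V)
Op 1: CLOSE 2-3: Q_total=21.00, C_total=5.00, V=4.20; Q2=12.60, Q3=8.40; dissipated=2.817

Answer: 4.20 V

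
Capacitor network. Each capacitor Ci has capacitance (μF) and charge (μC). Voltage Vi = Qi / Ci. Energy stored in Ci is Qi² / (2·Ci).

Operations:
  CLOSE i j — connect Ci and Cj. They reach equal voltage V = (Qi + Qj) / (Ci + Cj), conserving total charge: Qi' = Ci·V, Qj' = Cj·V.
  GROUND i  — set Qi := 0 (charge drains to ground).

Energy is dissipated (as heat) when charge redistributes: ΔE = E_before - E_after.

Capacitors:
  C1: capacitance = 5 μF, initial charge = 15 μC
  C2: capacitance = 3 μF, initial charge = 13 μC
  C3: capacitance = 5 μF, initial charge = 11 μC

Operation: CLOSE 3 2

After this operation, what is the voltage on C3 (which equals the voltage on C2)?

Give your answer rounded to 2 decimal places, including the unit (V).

Initial: C1(5μF, Q=15μC, V=3.00V), C2(3μF, Q=13μC, V=4.33V), C3(5μF, Q=11μC, V=2.20V)
Op 1: CLOSE 3-2: Q_total=24.00, C_total=8.00, V=3.00; Q3=15.00, Q2=9.00; dissipated=4.267

Answer: 3.00 V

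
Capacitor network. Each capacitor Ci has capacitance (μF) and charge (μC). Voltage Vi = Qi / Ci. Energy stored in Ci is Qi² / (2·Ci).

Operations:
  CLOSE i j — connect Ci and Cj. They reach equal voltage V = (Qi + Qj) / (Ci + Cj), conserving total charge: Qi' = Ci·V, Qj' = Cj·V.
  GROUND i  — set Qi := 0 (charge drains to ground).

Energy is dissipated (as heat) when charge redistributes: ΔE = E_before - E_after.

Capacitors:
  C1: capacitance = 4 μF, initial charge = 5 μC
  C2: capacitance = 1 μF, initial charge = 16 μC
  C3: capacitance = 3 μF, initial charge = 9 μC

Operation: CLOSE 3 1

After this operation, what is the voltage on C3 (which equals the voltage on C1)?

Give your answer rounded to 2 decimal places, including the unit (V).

Answer: 2.00 V

Derivation:
Initial: C1(4μF, Q=5μC, V=1.25V), C2(1μF, Q=16μC, V=16.00V), C3(3μF, Q=9μC, V=3.00V)
Op 1: CLOSE 3-1: Q_total=14.00, C_total=7.00, V=2.00; Q3=6.00, Q1=8.00; dissipated=2.625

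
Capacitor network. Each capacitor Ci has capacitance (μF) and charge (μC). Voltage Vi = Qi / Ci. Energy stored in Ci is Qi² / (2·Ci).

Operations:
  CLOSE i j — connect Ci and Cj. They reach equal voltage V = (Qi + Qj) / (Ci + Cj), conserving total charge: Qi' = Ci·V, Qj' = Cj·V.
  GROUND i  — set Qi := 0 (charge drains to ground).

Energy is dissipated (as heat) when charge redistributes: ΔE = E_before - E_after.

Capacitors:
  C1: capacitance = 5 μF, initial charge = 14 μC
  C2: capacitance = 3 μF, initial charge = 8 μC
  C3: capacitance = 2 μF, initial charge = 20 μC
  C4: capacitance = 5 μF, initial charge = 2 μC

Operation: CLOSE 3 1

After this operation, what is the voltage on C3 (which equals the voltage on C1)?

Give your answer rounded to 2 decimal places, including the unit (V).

Initial: C1(5μF, Q=14μC, V=2.80V), C2(3μF, Q=8μC, V=2.67V), C3(2μF, Q=20μC, V=10.00V), C4(5μF, Q=2μC, V=0.40V)
Op 1: CLOSE 3-1: Q_total=34.00, C_total=7.00, V=4.86; Q3=9.71, Q1=24.29; dissipated=37.029

Answer: 4.86 V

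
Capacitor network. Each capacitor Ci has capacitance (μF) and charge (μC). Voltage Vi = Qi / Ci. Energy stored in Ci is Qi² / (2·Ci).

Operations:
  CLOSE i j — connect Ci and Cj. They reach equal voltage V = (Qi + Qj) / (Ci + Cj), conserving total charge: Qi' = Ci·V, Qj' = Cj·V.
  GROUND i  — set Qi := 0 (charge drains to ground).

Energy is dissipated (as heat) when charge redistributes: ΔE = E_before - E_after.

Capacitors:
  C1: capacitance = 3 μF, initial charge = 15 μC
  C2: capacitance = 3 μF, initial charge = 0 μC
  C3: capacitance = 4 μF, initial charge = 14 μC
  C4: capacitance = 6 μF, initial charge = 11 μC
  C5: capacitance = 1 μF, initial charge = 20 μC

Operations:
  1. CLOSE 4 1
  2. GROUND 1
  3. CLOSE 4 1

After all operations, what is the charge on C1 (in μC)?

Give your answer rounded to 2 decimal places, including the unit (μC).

Answer: 5.78 μC

Derivation:
Initial: C1(3μF, Q=15μC, V=5.00V), C2(3μF, Q=0μC, V=0.00V), C3(4μF, Q=14μC, V=3.50V), C4(6μF, Q=11μC, V=1.83V), C5(1μF, Q=20μC, V=20.00V)
Op 1: CLOSE 4-1: Q_total=26.00, C_total=9.00, V=2.89; Q4=17.33, Q1=8.67; dissipated=10.028
Op 2: GROUND 1: Q1=0; energy lost=12.519
Op 3: CLOSE 4-1: Q_total=17.33, C_total=9.00, V=1.93; Q4=11.56, Q1=5.78; dissipated=8.346
Final charges: Q1=5.78, Q2=0.00, Q3=14.00, Q4=11.56, Q5=20.00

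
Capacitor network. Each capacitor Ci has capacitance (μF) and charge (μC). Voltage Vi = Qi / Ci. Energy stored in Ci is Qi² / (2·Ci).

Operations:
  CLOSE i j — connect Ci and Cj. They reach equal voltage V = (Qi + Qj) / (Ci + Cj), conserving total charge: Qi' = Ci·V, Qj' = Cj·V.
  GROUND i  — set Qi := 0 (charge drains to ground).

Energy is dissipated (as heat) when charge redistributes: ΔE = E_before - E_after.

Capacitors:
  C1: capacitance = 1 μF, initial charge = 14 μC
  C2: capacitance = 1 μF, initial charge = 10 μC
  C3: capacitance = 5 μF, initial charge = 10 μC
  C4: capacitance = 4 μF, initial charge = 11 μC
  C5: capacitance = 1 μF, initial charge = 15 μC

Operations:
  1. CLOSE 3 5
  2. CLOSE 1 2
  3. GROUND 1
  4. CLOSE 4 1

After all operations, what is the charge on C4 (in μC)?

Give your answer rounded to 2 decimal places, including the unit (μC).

Answer: 8.80 μC

Derivation:
Initial: C1(1μF, Q=14μC, V=14.00V), C2(1μF, Q=10μC, V=10.00V), C3(5μF, Q=10μC, V=2.00V), C4(4μF, Q=11μC, V=2.75V), C5(1μF, Q=15μC, V=15.00V)
Op 1: CLOSE 3-5: Q_total=25.00, C_total=6.00, V=4.17; Q3=20.83, Q5=4.17; dissipated=70.417
Op 2: CLOSE 1-2: Q_total=24.00, C_total=2.00, V=12.00; Q1=12.00, Q2=12.00; dissipated=4.000
Op 3: GROUND 1: Q1=0; energy lost=72.000
Op 4: CLOSE 4-1: Q_total=11.00, C_total=5.00, V=2.20; Q4=8.80, Q1=2.20; dissipated=3.025
Final charges: Q1=2.20, Q2=12.00, Q3=20.83, Q4=8.80, Q5=4.17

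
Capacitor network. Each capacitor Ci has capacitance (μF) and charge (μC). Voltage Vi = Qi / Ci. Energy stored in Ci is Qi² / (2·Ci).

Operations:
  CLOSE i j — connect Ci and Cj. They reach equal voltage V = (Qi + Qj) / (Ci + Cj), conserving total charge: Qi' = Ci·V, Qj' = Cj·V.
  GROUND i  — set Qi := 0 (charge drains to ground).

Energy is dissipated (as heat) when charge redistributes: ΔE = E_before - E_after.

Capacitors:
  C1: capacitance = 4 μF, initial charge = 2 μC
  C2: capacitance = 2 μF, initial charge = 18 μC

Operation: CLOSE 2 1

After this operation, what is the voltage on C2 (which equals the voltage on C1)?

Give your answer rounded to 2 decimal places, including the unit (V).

Initial: C1(4μF, Q=2μC, V=0.50V), C2(2μF, Q=18μC, V=9.00V)
Op 1: CLOSE 2-1: Q_total=20.00, C_total=6.00, V=3.33; Q2=6.67, Q1=13.33; dissipated=48.167

Answer: 3.33 V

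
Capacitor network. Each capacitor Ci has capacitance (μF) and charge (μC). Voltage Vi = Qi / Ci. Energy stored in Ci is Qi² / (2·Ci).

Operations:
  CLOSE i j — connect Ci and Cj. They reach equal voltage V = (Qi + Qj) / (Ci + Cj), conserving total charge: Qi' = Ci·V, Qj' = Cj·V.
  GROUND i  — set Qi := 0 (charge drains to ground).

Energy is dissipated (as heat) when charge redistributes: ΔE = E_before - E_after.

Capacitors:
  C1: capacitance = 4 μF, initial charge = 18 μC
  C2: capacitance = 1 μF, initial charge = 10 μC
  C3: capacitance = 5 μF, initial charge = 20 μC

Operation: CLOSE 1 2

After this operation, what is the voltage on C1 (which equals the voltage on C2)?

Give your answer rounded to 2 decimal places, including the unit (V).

Initial: C1(4μF, Q=18μC, V=4.50V), C2(1μF, Q=10μC, V=10.00V), C3(5μF, Q=20μC, V=4.00V)
Op 1: CLOSE 1-2: Q_total=28.00, C_total=5.00, V=5.60; Q1=22.40, Q2=5.60; dissipated=12.100

Answer: 5.60 V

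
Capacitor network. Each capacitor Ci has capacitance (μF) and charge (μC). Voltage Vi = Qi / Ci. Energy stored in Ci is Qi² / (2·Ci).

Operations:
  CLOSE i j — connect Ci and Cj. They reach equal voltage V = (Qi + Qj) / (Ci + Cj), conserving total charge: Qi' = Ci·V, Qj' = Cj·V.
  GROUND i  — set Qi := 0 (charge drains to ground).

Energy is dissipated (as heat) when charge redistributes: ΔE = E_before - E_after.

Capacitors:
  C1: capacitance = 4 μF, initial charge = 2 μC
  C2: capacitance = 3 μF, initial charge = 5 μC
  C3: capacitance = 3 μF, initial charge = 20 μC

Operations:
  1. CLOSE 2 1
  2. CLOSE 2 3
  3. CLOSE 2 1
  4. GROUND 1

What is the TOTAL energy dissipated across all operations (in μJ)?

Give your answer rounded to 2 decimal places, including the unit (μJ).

Initial: C1(4μF, Q=2μC, V=0.50V), C2(3μF, Q=5μC, V=1.67V), C3(3μF, Q=20μC, V=6.67V)
Op 1: CLOSE 2-1: Q_total=7.00, C_total=7.00, V=1.00; Q2=3.00, Q1=4.00; dissipated=1.167
Op 2: CLOSE 2-3: Q_total=23.00, C_total=6.00, V=3.83; Q2=11.50, Q3=11.50; dissipated=24.083
Op 3: CLOSE 2-1: Q_total=15.50, C_total=7.00, V=2.21; Q2=6.64, Q1=8.86; dissipated=6.881
Op 4: GROUND 1: Q1=0; energy lost=9.806
Total dissipated: 41.937 μJ

Answer: 41.94 μJ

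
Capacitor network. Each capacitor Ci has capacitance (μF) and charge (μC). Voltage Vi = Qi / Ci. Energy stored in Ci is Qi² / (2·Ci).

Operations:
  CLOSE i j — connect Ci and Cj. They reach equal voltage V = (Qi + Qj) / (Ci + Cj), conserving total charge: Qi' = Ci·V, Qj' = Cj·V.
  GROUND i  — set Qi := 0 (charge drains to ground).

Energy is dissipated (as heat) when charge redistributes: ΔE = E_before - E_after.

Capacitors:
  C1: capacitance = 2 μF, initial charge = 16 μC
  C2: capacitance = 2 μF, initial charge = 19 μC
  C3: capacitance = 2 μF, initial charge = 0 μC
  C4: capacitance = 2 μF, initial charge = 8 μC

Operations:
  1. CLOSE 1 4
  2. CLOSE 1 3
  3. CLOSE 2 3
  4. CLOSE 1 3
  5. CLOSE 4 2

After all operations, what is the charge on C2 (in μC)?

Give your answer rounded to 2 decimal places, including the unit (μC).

Initial: C1(2μF, Q=16μC, V=8.00V), C2(2μF, Q=19μC, V=9.50V), C3(2μF, Q=0μC, V=0.00V), C4(2μF, Q=8μC, V=4.00V)
Op 1: CLOSE 1-4: Q_total=24.00, C_total=4.00, V=6.00; Q1=12.00, Q4=12.00; dissipated=8.000
Op 2: CLOSE 1-3: Q_total=12.00, C_total=4.00, V=3.00; Q1=6.00, Q3=6.00; dissipated=18.000
Op 3: CLOSE 2-3: Q_total=25.00, C_total=4.00, V=6.25; Q2=12.50, Q3=12.50; dissipated=21.125
Op 4: CLOSE 1-3: Q_total=18.50, C_total=4.00, V=4.62; Q1=9.25, Q3=9.25; dissipated=5.281
Op 5: CLOSE 4-2: Q_total=24.50, C_total=4.00, V=6.12; Q4=12.25, Q2=12.25; dissipated=0.031
Final charges: Q1=9.25, Q2=12.25, Q3=9.25, Q4=12.25

Answer: 12.25 μC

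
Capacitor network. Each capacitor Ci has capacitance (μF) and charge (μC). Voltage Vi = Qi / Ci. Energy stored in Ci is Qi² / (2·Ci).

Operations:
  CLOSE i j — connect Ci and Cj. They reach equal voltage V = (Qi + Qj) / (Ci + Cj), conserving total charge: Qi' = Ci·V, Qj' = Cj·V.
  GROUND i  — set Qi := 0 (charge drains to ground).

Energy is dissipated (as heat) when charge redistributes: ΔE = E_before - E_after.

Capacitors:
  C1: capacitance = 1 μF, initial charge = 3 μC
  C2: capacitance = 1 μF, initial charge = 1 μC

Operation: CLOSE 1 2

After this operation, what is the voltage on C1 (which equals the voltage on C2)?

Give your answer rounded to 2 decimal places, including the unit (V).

Answer: 2.00 V

Derivation:
Initial: C1(1μF, Q=3μC, V=3.00V), C2(1μF, Q=1μC, V=1.00V)
Op 1: CLOSE 1-2: Q_total=4.00, C_total=2.00, V=2.00; Q1=2.00, Q2=2.00; dissipated=1.000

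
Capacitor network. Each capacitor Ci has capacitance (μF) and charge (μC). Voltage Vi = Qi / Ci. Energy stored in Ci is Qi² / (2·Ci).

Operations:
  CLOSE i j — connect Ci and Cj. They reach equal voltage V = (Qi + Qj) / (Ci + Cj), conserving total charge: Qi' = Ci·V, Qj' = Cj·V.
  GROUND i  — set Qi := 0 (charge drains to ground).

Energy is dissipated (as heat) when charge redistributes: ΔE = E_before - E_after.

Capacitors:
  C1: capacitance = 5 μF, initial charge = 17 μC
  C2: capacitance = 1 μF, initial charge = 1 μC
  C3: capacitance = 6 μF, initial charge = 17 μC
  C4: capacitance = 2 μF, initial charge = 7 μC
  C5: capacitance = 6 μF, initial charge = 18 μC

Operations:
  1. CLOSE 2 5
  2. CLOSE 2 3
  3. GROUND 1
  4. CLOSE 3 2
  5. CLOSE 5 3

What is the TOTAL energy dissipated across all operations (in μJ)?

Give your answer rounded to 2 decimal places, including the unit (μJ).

Initial: C1(5μF, Q=17μC, V=3.40V), C2(1μF, Q=1μC, V=1.00V), C3(6μF, Q=17μC, V=2.83V), C4(2μF, Q=7μC, V=3.50V), C5(6μF, Q=18μC, V=3.00V)
Op 1: CLOSE 2-5: Q_total=19.00, C_total=7.00, V=2.71; Q2=2.71, Q5=16.29; dissipated=1.714
Op 2: CLOSE 2-3: Q_total=19.71, C_total=7.00, V=2.82; Q2=2.82, Q3=16.90; dissipated=0.006
Op 3: GROUND 1: Q1=0; energy lost=28.900
Op 4: CLOSE 3-2: Q_total=19.71, C_total=7.00, V=2.82; Q3=16.90, Q2=2.82; dissipated=0.000
Op 5: CLOSE 5-3: Q_total=33.18, C_total=12.00, V=2.77; Q5=16.59, Q3=16.59; dissipated=0.016
Total dissipated: 30.636 μJ

Answer: 30.64 μJ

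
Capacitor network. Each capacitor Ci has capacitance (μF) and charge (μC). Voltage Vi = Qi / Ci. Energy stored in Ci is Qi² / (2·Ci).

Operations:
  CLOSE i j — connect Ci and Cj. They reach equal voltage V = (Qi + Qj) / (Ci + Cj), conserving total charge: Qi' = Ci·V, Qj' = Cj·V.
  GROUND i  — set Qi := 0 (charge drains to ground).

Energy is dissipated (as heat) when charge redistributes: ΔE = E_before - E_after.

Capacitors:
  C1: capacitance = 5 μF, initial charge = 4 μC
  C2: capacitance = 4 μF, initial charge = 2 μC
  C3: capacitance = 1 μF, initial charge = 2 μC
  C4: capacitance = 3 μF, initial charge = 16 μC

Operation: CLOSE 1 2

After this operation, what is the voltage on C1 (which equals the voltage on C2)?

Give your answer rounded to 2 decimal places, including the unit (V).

Answer: 0.67 V

Derivation:
Initial: C1(5μF, Q=4μC, V=0.80V), C2(4μF, Q=2μC, V=0.50V), C3(1μF, Q=2μC, V=2.00V), C4(3μF, Q=16μC, V=5.33V)
Op 1: CLOSE 1-2: Q_total=6.00, C_total=9.00, V=0.67; Q1=3.33, Q2=2.67; dissipated=0.100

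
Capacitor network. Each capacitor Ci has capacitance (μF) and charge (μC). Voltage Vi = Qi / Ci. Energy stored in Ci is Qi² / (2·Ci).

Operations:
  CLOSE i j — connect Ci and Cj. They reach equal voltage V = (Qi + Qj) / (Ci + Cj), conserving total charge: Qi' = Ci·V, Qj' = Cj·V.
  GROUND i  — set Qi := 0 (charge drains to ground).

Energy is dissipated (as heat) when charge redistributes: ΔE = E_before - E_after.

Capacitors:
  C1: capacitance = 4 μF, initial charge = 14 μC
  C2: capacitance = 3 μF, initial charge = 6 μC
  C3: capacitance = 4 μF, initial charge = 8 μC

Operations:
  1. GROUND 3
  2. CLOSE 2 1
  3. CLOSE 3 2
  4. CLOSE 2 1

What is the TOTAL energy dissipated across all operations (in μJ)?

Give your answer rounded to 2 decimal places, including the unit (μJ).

Answer: 19.21 μJ

Derivation:
Initial: C1(4μF, Q=14μC, V=3.50V), C2(3μF, Q=6μC, V=2.00V), C3(4μF, Q=8μC, V=2.00V)
Op 1: GROUND 3: Q3=0; energy lost=8.000
Op 2: CLOSE 2-1: Q_total=20.00, C_total=7.00, V=2.86; Q2=8.57, Q1=11.43; dissipated=1.929
Op 3: CLOSE 3-2: Q_total=8.57, C_total=7.00, V=1.22; Q3=4.90, Q2=3.67; dissipated=6.997
Op 4: CLOSE 2-1: Q_total=15.10, C_total=7.00, V=2.16; Q2=6.47, Q1=8.63; dissipated=2.285
Total dissipated: 19.210 μJ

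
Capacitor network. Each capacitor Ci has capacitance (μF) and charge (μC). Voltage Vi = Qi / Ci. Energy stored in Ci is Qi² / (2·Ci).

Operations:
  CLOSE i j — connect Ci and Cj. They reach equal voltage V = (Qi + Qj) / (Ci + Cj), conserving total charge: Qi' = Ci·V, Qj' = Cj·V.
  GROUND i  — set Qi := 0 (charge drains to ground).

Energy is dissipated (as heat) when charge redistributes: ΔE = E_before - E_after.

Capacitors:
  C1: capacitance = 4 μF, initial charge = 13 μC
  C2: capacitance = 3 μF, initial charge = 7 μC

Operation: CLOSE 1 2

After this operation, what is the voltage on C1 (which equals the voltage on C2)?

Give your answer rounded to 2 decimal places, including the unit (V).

Initial: C1(4μF, Q=13μC, V=3.25V), C2(3μF, Q=7μC, V=2.33V)
Op 1: CLOSE 1-2: Q_total=20.00, C_total=7.00, V=2.86; Q1=11.43, Q2=8.57; dissipated=0.720

Answer: 2.86 V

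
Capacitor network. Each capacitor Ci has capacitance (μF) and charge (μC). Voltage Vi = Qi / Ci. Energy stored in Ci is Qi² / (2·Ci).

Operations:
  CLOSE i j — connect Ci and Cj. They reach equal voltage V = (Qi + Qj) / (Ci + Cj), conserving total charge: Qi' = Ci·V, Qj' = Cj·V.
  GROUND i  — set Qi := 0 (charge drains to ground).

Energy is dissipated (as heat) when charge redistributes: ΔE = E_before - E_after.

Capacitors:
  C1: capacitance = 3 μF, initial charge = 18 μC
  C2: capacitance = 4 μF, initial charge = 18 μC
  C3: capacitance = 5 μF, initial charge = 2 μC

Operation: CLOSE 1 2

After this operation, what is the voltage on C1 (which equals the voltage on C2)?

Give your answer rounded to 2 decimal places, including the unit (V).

Initial: C1(3μF, Q=18μC, V=6.00V), C2(4μF, Q=18μC, V=4.50V), C3(5μF, Q=2μC, V=0.40V)
Op 1: CLOSE 1-2: Q_total=36.00, C_total=7.00, V=5.14; Q1=15.43, Q2=20.57; dissipated=1.929

Answer: 5.14 V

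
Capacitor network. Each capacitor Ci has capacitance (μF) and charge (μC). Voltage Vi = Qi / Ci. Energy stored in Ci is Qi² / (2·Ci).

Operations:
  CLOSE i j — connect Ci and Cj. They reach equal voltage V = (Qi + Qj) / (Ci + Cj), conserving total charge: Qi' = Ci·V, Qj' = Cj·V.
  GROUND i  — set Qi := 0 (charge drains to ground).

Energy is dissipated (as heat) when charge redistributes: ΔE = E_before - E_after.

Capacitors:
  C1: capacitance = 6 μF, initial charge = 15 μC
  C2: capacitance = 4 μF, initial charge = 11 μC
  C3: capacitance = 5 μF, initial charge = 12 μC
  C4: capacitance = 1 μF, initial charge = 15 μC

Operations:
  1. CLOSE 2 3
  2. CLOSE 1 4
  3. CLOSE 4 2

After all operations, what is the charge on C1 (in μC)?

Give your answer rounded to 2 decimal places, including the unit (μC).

Answer: 25.71 μC

Derivation:
Initial: C1(6μF, Q=15μC, V=2.50V), C2(4μF, Q=11μC, V=2.75V), C3(5μF, Q=12μC, V=2.40V), C4(1μF, Q=15μC, V=15.00V)
Op 1: CLOSE 2-3: Q_total=23.00, C_total=9.00, V=2.56; Q2=10.22, Q3=12.78; dissipated=0.136
Op 2: CLOSE 1-4: Q_total=30.00, C_total=7.00, V=4.29; Q1=25.71, Q4=4.29; dissipated=66.964
Op 3: CLOSE 4-2: Q_total=14.51, C_total=5.00, V=2.90; Q4=2.90, Q2=11.61; dissipated=1.197
Final charges: Q1=25.71, Q2=11.61, Q3=12.78, Q4=2.90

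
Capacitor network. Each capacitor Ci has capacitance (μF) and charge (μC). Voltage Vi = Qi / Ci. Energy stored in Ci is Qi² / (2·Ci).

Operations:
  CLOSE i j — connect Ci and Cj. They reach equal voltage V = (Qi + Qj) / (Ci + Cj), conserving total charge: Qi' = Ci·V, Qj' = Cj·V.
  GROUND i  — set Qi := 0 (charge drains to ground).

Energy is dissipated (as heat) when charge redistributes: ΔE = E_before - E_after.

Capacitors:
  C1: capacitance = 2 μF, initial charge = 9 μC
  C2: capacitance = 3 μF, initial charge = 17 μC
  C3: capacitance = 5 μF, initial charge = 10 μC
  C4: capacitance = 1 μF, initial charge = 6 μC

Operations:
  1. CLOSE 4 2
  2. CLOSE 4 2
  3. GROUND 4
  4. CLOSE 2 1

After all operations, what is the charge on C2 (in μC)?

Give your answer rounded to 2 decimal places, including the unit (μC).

Answer: 15.75 μC

Derivation:
Initial: C1(2μF, Q=9μC, V=4.50V), C2(3μF, Q=17μC, V=5.67V), C3(5μF, Q=10μC, V=2.00V), C4(1μF, Q=6μC, V=6.00V)
Op 1: CLOSE 4-2: Q_total=23.00, C_total=4.00, V=5.75; Q4=5.75, Q2=17.25; dissipated=0.042
Op 2: CLOSE 4-2: Q_total=23.00, C_total=4.00, V=5.75; Q4=5.75, Q2=17.25; dissipated=0.000
Op 3: GROUND 4: Q4=0; energy lost=16.531
Op 4: CLOSE 2-1: Q_total=26.25, C_total=5.00, V=5.25; Q2=15.75, Q1=10.50; dissipated=0.938
Final charges: Q1=10.50, Q2=15.75, Q3=10.00, Q4=0.00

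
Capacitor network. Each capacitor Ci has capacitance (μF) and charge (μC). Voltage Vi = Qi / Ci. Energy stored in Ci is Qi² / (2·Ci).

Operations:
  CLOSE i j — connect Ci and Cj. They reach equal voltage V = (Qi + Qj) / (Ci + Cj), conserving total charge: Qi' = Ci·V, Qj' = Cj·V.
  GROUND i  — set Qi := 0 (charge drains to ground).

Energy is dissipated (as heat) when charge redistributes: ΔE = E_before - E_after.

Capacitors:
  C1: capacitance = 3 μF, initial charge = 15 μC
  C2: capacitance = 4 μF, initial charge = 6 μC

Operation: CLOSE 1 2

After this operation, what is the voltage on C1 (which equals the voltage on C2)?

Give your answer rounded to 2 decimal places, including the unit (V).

Initial: C1(3μF, Q=15μC, V=5.00V), C2(4μF, Q=6μC, V=1.50V)
Op 1: CLOSE 1-2: Q_total=21.00, C_total=7.00, V=3.00; Q1=9.00, Q2=12.00; dissipated=10.500

Answer: 3.00 V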